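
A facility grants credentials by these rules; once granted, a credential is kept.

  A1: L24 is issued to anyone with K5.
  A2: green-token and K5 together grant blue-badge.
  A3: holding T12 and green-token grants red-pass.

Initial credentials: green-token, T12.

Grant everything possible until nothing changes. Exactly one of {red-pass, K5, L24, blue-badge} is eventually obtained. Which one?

red-pass

Holding T12 and green-token grants red-pass (A3).
blue-badge would need green-token and K5 (A2), but K5 is never granted. L24 would need K5 (A1), but K5 is never granted. No rule produces K5, and it is not given.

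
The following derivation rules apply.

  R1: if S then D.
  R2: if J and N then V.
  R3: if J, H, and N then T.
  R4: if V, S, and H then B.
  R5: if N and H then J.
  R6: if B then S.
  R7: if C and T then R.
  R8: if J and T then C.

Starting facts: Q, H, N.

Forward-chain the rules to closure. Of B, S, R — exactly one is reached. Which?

N and H hold, so J follows (R5).
J, H, and N hold, so T follows (R3).
From J and T, R8 gives C.
From C and T, R7 gives R.
B would need V, S, and H (R4), but S is never established. S would need B (R6), but B is never established.

R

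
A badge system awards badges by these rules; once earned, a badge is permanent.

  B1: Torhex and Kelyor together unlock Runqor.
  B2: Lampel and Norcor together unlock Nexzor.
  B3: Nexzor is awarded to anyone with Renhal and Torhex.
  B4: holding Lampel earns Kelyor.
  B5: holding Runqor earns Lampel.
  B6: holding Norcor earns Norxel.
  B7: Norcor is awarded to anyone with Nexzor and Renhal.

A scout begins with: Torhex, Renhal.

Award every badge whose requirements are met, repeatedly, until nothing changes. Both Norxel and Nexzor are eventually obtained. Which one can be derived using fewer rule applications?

Nexzor

Nexzor: With Renhal and Torhex, Nexzor is earned (B3). [1 rule application]
Norxel: With Renhal and Torhex, Nexzor is earned (B3). With Nexzor and Renhal, Norcor is earned (B7). With Norcor, Norxel is earned (B6). [3 rule applications]
Nexzor needs fewer.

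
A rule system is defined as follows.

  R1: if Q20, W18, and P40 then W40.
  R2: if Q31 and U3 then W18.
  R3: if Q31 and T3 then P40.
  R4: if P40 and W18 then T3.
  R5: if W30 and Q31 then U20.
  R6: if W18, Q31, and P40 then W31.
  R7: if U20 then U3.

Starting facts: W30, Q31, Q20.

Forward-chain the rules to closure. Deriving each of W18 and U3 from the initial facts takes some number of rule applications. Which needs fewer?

U3

U3: From W30 and Q31, R5 gives U20. From U20, R7 gives U3. [2 rule applications]
W18: W30 and Q31 hold, so U20 follows (R5). U20 holds, so U3 follows (R7). Q31 and U3 hold, so W18 follows (R2). [3 rule applications]
U3 needs fewer.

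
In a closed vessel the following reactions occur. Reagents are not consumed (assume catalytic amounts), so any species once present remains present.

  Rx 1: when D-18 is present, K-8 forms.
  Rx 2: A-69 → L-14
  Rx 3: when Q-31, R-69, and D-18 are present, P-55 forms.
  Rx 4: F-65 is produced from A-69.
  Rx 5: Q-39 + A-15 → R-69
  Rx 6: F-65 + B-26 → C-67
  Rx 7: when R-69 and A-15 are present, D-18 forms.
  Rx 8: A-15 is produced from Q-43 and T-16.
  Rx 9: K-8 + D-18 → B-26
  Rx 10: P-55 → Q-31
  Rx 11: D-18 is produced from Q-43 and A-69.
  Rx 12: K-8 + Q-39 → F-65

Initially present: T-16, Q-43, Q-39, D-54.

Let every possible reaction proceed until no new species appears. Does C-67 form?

Yes

Q-43 and T-16 present → A-15 forms (Rx 8).
Q-39 and A-15 present → R-69 forms (Rx 5).
R-69 and A-15 present → D-18 forms (Rx 7).
D-18 present → K-8 forms (Rx 1).
K-8 and D-18 present → B-26 forms (Rx 9).
K-8 and Q-39 present → F-65 forms (Rx 12).
F-65 and B-26 present → C-67 forms (Rx 6).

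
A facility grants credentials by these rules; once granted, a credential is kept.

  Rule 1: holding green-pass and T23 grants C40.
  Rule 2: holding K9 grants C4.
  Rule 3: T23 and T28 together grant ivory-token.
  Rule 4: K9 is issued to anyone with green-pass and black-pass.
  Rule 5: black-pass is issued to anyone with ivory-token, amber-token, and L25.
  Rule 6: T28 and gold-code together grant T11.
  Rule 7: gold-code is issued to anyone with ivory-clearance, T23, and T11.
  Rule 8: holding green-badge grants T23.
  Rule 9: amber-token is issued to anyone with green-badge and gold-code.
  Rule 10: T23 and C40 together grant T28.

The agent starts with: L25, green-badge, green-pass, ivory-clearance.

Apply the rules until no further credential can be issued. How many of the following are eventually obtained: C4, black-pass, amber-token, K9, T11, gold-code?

C4 would need K9 (Rule 2), but K9 is never granted.
black-pass would need ivory-token, amber-token, and L25 (Rule 5), but amber-token is never granted.
amber-token would need green-badge and gold-code (Rule 9), but gold-code is never granted.
K9 would need green-pass and black-pass (Rule 4), but black-pass is never granted.
T11 would need T28 and gold-code (Rule 6), but gold-code is never granted.
gold-code would need ivory-clearance, T23, and T11 (Rule 7), but T11 is never granted.
None of the 6 are reached.

0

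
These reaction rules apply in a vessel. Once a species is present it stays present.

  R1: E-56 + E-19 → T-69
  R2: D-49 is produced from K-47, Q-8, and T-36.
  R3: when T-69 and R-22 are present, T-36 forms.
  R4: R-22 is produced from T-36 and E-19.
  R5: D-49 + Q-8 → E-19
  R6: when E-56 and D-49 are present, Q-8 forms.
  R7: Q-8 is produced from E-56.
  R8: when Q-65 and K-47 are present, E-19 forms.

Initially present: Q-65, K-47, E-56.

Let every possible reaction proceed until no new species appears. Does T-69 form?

Yes

Q-65 and K-47 present → E-19 forms (R8).
E-56 and E-19 present → T-69 forms (R1).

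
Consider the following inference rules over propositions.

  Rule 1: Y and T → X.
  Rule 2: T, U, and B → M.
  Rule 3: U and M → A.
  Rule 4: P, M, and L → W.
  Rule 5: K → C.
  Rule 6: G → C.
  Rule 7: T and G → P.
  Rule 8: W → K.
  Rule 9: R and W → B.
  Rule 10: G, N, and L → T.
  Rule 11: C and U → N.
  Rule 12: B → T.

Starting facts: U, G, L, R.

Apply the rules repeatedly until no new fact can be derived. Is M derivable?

No

M would need T, U, and B (Rule 2), but B is never established.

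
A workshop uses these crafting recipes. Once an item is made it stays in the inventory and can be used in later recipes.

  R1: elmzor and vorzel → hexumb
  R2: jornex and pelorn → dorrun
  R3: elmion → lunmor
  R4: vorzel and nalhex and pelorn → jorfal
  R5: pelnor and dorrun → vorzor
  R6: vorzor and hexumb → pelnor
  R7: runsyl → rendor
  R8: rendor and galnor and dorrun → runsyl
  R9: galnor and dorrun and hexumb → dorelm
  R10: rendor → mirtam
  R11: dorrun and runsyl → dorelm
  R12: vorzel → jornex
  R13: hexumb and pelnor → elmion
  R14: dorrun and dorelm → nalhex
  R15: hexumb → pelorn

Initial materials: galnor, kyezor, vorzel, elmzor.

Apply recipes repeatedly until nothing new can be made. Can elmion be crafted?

No

elmion would need hexumb and pelnor (R13), but pelnor is never obtained.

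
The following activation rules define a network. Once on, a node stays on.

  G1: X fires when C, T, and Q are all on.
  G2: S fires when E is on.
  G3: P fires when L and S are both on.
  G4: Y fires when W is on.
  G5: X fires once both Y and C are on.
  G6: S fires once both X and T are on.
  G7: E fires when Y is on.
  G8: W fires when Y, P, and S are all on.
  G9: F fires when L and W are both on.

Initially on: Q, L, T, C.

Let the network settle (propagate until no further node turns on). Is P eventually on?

C, T, and Q are on, so X fires (G1).
X and T are on, so S fires (G6).
G3: L and S on → P on.

Yes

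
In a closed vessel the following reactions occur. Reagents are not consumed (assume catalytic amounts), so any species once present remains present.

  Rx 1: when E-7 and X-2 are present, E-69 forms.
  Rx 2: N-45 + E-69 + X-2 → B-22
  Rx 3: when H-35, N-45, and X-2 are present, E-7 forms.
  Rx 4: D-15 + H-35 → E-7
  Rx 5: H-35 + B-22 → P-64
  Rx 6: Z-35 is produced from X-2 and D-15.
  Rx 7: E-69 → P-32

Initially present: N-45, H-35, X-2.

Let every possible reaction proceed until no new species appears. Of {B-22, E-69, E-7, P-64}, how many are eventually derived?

H-35, N-45, and X-2 present → E-7 forms (Rx 3).
E-7 and X-2 present → E-69 forms (Rx 1).
N-45, E-69, and X-2 present → B-22 forms (Rx 2).
H-35 and B-22 present → P-64 forms (Rx 5).
B-22: reached.
E-69: reached.
E-7: reached.
P-64: reached.
All 4 are reached.

4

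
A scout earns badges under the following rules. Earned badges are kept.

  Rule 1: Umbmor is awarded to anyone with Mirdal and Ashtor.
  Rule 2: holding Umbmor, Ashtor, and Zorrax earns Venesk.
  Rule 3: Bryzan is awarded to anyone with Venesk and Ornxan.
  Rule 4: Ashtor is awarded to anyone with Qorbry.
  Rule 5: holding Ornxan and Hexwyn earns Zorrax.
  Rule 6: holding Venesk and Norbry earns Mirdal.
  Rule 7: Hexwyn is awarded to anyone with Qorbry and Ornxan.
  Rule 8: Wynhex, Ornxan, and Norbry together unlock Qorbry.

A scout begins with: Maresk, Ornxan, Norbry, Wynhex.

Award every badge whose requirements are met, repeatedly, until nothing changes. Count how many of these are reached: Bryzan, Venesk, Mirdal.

0

Bryzan would need Venesk and Ornxan (Rule 3), but Venesk is never earned.
Venesk would need Umbmor, Ashtor, and Zorrax (Rule 2), but Umbmor is never earned.
Mirdal would need Venesk and Norbry (Rule 6), but Venesk is never earned.
None of the 3 are reached.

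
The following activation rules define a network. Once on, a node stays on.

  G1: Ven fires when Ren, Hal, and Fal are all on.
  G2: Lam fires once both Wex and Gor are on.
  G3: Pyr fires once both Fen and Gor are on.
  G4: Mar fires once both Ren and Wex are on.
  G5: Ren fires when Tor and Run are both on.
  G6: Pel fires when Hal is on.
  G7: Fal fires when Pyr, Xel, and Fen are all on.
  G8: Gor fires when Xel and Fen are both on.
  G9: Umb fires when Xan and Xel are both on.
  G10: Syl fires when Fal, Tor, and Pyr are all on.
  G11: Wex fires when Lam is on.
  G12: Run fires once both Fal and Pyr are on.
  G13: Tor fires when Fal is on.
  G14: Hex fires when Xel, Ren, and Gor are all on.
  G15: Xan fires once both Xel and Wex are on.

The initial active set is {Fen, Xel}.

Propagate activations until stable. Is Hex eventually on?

Yes

G8: Xel and Fen on → Gor on.
G3: Fen and Gor on → Pyr on.
Pyr, Xel, and Fen are on, so Fal fires (G7).
Fal is on, so Tor fires (G13).
G12: Fal and Pyr on → Run on.
Tor and Run are on, so Ren fires (G5).
G14: Xel, Ren, and Gor on → Hex on.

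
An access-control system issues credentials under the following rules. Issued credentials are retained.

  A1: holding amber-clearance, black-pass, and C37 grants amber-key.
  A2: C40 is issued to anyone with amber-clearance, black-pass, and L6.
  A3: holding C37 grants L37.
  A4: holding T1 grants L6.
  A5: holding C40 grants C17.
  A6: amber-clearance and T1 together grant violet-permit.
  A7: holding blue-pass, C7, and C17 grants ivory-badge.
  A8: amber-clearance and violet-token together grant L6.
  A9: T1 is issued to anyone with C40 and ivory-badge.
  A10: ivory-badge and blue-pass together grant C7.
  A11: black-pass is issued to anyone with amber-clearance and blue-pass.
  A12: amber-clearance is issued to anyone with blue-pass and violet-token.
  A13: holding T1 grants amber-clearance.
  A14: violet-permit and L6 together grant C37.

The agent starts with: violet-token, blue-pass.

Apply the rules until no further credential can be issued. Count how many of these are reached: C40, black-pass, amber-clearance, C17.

Holding blue-pass and violet-token grants amber-clearance (A12).
Holding amber-clearance and violet-token grants L6 (A8).
Holding amber-clearance and blue-pass grants black-pass (A11).
Holding amber-clearance, black-pass, and L6 grants C40 (A2).
Holding C40 grants C17 (A5).
C40: reached.
black-pass: reached.
amber-clearance: reached.
C17: reached.
All 4 are reached.

4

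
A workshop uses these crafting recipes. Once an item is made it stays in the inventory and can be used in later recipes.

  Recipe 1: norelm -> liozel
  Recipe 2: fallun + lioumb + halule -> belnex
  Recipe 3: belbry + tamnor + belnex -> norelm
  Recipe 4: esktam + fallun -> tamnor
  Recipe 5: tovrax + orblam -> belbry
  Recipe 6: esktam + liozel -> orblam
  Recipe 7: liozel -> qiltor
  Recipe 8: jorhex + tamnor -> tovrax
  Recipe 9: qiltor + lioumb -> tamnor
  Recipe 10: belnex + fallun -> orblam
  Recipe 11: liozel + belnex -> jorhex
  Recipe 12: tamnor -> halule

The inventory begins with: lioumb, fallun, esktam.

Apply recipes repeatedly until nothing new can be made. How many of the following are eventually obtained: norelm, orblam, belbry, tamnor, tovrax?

Using Recipe 4, esktam and fallun make tamnor.
Using Recipe 12, tamnor makes halule.
fallun + lioumb + halule -> belnex (Recipe 2).
belnex + fallun -> orblam (Recipe 10).
norelm would need belbry, tamnor, and belnex (Recipe 3), but belbry is never obtained.
orblam: reached.
belbry would need tovrax and orblam (Recipe 5), but tovrax is never obtained.
tamnor: reached.
tovrax would need jorhex and tamnor (Recipe 8), but jorhex is never obtained.
Reached: orblam and tamnor — 2 of the 5.

2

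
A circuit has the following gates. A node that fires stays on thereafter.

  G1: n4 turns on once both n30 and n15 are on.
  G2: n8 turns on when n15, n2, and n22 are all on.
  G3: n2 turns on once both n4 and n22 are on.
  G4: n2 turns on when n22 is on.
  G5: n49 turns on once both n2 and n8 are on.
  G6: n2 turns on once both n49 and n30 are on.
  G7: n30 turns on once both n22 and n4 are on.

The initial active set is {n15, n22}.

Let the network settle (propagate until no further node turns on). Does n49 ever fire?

G4: n22 on → n2 on.
n15, n2, and n22 are on, so n8 turns on (G2).
G5: n2 and n8 on → n49 on.

Yes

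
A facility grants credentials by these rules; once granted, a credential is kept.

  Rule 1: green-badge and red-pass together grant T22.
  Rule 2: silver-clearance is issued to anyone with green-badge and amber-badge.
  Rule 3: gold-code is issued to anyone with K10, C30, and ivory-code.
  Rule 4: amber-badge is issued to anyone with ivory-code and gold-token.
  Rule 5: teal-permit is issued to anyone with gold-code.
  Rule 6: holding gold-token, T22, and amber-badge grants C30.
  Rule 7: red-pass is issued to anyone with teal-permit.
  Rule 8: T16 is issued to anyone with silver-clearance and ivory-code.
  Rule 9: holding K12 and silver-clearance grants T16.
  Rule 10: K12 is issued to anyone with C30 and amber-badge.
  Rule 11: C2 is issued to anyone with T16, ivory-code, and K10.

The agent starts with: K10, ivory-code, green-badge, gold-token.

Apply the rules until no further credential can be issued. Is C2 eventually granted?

Yes

Holding ivory-code and gold-token grants amber-badge (Rule 4).
Holding green-badge and amber-badge grants silver-clearance (Rule 2).
Holding silver-clearance and ivory-code grants T16 (Rule 8).
Holding T16, ivory-code, and K10 grants C2 (Rule 11).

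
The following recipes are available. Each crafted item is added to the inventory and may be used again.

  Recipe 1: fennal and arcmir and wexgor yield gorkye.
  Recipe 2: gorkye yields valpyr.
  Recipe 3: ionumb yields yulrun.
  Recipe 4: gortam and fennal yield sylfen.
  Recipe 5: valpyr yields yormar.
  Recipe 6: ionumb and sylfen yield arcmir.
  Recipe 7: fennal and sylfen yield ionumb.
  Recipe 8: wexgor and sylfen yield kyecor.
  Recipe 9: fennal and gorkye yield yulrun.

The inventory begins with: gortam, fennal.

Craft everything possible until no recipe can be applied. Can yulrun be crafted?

Using Recipe 4, gortam and fennal make sylfen.
Using Recipe 7, fennal and sylfen make ionumb.
ionumb → yulrun (Recipe 3).

Yes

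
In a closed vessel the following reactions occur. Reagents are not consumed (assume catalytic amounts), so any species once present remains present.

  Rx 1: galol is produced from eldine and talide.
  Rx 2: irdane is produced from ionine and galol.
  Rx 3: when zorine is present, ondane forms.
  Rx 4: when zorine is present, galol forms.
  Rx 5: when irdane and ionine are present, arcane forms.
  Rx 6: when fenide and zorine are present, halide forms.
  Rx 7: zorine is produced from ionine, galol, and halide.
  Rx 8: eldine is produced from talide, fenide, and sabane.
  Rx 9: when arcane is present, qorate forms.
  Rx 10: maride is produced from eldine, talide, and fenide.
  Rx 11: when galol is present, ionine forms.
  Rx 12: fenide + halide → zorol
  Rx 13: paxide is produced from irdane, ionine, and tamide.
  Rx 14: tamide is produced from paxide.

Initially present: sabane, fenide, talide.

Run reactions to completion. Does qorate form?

Yes

talide, fenide, and sabane present → eldine forms (Rx 8).
eldine and talide present → galol forms (Rx 1).
galol present → ionine forms (Rx 11).
ionine and galol present → irdane forms (Rx 2).
irdane and ionine present → arcane forms (Rx 5).
arcane present → qorate forms (Rx 9).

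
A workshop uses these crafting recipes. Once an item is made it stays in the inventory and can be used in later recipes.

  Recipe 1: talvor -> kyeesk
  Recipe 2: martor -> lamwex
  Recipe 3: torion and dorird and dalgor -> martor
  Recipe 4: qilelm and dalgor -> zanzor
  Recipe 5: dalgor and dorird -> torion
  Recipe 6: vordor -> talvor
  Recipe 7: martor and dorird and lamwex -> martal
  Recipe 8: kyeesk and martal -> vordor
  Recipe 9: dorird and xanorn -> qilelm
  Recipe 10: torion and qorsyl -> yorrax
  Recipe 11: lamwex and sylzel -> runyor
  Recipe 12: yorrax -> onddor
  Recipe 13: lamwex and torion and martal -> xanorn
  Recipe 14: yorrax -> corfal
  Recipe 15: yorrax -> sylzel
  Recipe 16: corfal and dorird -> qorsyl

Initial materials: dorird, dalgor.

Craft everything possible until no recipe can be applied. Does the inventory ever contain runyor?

runyor would need lamwex and sylzel (Recipe 11), but sylzel is never obtained.

No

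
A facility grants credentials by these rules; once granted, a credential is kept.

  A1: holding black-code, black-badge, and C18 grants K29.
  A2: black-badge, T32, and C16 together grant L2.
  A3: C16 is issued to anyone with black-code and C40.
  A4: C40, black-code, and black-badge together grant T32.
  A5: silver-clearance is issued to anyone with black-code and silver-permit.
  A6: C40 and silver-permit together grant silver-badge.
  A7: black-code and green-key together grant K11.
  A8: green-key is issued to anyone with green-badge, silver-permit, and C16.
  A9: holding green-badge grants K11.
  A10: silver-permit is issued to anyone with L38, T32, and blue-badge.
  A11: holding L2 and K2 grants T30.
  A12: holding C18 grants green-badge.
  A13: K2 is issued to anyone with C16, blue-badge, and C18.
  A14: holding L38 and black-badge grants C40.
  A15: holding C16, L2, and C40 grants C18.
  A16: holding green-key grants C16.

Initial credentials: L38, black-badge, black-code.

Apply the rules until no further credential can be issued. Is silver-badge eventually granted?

No

silver-badge would need C40 and silver-permit (A6), but silver-permit is never granted.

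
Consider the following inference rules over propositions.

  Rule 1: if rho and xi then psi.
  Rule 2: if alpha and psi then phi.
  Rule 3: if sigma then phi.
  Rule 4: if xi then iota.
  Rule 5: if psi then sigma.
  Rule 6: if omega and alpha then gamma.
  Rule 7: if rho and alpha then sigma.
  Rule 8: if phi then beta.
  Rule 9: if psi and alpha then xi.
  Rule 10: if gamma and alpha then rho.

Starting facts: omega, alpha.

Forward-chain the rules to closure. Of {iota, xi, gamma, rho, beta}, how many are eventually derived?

omega and alpha hold, so gamma follows (Rule 6).
gamma and alpha hold, so rho follows (Rule 10).
rho and alpha hold, so sigma follows (Rule 7).
sigma holds, so phi follows (Rule 3).
From phi, Rule 8 gives beta.
iota would need xi (Rule 4), but xi is never established.
xi would need psi and alpha (Rule 9), but psi is never established.
gamma: reached.
rho: reached.
beta: reached.
Reached: gamma, rho, and beta — 3 of the 5.

3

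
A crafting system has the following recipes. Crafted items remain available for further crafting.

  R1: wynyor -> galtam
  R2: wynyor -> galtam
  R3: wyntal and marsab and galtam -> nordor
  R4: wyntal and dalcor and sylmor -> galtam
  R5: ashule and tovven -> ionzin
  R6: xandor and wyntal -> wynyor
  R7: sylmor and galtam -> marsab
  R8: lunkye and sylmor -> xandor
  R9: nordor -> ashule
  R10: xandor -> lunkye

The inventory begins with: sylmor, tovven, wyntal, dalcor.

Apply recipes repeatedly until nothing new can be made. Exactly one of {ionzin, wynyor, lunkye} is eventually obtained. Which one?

ionzin

wyntal and dalcor and sylmor -> galtam (R4).
sylmor and galtam -> marsab (R7).
wyntal and marsab and galtam -> nordor (R3).
Using R9, nordor makes ashule.
ashule and tovven -> ionzin (R5).
lunkye would need xandor (R10), but xandor is never obtained. wynyor would need xandor and wyntal (R6), but xandor is never obtained.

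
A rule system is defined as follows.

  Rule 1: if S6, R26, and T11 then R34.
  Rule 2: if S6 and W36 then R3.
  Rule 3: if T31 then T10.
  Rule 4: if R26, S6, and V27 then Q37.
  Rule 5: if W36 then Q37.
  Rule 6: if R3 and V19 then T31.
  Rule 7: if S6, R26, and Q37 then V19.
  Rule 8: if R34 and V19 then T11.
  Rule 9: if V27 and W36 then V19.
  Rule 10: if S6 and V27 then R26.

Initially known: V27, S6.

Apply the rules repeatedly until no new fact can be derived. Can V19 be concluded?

From S6 and V27, Rule 10 gives R26.
From R26, S6, and V27, Rule 4 gives Q37.
S6, R26, and Q37 hold, so V19 follows (Rule 7).

Yes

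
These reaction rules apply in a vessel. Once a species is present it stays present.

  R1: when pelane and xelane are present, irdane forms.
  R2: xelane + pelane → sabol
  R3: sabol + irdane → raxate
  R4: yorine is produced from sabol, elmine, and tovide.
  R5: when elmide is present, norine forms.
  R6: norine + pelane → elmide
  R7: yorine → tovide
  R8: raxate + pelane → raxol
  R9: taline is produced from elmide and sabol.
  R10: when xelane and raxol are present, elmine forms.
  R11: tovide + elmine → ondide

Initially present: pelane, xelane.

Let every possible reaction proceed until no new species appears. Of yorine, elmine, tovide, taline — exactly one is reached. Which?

pelane and xelane present → irdane forms (R1).
xelane and pelane present → sabol forms (R2).
sabol and irdane present → raxate forms (R3).
raxate and pelane present → raxol forms (R8).
xelane and raxol present → elmine forms (R10).
yorine would need sabol, elmine, and tovide (R4), but tovide never forms. tovide would need yorine (R7), but yorine never forms. taline would need elmide and sabol (R9), but elmide never forms.

elmine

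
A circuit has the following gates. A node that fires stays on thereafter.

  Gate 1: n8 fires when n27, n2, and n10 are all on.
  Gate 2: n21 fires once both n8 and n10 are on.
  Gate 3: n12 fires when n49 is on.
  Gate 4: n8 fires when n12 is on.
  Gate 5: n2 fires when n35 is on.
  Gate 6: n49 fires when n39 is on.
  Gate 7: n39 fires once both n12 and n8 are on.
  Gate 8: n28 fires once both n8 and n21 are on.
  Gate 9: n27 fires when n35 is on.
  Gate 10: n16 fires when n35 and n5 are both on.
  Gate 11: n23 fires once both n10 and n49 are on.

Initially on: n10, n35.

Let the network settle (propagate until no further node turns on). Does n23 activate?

No

n23 would need n10 and n49 (Gate 11), but n49 never turns on.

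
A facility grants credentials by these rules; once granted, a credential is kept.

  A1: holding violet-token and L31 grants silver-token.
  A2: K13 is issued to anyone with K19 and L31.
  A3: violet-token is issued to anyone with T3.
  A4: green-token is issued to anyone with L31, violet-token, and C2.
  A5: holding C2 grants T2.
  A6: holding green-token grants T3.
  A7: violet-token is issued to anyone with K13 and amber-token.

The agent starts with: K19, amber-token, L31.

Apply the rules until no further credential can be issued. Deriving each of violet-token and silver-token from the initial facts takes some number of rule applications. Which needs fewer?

violet-token: Holding K19 and L31 grants K13 (A2). Holding K13 and amber-token grants violet-token (A7). [2 rule applications]
silver-token: Holding K19 and L31 grants K13 (A2). Holding K13 and amber-token grants violet-token (A7). Holding violet-token and L31 grants silver-token (A1). [3 rule applications]
violet-token needs fewer.

violet-token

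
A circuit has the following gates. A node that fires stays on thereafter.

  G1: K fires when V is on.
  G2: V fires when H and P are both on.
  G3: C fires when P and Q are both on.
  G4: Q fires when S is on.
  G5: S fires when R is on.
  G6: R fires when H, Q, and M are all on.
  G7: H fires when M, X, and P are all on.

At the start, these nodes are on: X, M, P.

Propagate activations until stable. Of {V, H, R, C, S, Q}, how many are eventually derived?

2

M, X, and P are on, so H fires (G7).
H and P are on, so V fires (G2).
V: reached.
H: reached.
R would need H, Q, and M (G6), but Q never turns on.
C would need P and Q (G3), but Q never turns on.
S would need R (G5), but R never turns on.
Q would need S (G4), but S never turns on.
Reached: V and H — 2 of the 6.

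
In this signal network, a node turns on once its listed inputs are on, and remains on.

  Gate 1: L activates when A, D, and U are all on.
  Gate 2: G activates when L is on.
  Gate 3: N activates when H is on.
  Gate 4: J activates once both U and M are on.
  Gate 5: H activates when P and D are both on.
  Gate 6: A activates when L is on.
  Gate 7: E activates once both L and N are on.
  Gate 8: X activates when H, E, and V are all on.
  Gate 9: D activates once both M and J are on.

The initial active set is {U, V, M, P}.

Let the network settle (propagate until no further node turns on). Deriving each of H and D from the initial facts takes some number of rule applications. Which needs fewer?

D: Gate 4: U and M on → J on. M and J are on, so D activates (Gate 9). [2 rule applications]
H: Gate 4: U and M on → J on. M and J are on, so D activates (Gate 9). P and D are on, so H activates (Gate 5). [3 rule applications]
D needs fewer.

D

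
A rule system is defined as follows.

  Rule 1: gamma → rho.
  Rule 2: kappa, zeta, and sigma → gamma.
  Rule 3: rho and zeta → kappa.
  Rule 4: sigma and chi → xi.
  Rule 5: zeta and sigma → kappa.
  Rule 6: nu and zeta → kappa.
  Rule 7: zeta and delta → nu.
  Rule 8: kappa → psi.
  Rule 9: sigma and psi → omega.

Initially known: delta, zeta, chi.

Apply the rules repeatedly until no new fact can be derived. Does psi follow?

Yes

zeta and delta hold, so nu follows (Rule 7).
nu and zeta hold, so kappa follows (Rule 6).
From kappa, Rule 8 gives psi.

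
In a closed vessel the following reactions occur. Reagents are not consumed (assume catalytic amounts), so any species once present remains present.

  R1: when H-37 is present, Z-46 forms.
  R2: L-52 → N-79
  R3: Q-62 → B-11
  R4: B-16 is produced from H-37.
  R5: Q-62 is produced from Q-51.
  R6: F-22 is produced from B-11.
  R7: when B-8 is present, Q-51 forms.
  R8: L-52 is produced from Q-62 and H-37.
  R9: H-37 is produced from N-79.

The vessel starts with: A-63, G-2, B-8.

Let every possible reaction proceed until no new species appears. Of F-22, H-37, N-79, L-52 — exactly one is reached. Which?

B-8 present → Q-51 forms (R7).
Q-51 present → Q-62 forms (R5).
Q-62 present → B-11 forms (R3).
B-11 present → F-22 forms (R6).
L-52 would need Q-62 and H-37 (R8), but H-37 never forms. H-37 would need N-79 (R9), but N-79 never forms. N-79 would need L-52 (R2), but L-52 never forms.

F-22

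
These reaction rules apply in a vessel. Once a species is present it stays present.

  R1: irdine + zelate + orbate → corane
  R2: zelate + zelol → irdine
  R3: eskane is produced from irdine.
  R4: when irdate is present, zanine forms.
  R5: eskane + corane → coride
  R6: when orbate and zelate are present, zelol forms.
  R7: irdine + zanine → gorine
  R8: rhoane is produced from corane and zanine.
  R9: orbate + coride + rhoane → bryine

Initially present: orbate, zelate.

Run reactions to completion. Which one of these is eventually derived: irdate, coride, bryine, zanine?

coride

orbate and zelate present → zelol forms (R6).
zelate and zelol present → irdine forms (R2).
irdine, zelate, and orbate present → corane forms (R1).
irdine present → eskane forms (R3).
eskane and corane present → coride forms (R5).
bryine would need orbate, coride, and rhoane (R9), but rhoane never forms. No rule produces irdate, and it is not given. zanine would need irdate (R4), but irdate never forms.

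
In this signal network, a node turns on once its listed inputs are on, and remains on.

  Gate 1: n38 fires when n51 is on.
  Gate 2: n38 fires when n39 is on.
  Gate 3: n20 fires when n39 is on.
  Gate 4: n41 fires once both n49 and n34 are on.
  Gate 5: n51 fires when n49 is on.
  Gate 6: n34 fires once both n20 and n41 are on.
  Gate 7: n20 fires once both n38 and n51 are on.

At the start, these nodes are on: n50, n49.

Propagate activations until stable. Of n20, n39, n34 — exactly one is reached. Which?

n20

n49 is on, so n51 fires (Gate 5).
n51 is on, so n38 fires (Gate 1).
Gate 7: n38 and n51 on → n20 on.
No rule produces n39, and it is not given. n34 would need n20 and n41 (Gate 6), but n41 never turns on.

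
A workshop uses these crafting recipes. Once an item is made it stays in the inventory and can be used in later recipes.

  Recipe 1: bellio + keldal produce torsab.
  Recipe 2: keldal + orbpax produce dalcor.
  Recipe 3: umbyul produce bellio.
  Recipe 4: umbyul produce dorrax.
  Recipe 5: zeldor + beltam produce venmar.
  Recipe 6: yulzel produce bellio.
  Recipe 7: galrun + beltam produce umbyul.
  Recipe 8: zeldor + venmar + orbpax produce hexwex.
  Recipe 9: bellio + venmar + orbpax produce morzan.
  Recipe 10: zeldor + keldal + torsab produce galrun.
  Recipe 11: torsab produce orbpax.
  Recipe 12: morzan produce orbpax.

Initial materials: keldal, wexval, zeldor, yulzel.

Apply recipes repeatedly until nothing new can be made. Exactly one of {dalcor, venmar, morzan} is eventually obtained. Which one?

dalcor

Using Recipe 6, yulzel makes bellio.
Using Recipe 1, bellio and keldal make torsab.
Using Recipe 11, torsab makes orbpax.
keldal + orbpax → dalcor (Recipe 2).
venmar would need zeldor and beltam (Recipe 5), but beltam is never obtained. morzan would need bellio, venmar, and orbpax (Recipe 9), but venmar is never obtained.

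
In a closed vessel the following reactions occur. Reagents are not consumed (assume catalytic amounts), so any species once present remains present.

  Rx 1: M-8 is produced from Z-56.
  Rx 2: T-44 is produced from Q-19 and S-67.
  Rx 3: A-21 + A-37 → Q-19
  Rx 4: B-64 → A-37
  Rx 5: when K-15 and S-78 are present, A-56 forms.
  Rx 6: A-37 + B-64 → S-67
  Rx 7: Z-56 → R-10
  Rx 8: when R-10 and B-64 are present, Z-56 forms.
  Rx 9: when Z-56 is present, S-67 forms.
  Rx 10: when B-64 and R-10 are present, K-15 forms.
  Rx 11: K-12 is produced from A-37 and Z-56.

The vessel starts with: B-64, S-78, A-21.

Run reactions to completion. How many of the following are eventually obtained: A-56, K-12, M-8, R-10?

A-56 would need K-15 and S-78 (Rx 5), but K-15 never forms.
K-12 would need A-37 and Z-56 (Rx 11), but Z-56 never forms.
M-8 would need Z-56 (Rx 1), but Z-56 never forms.
R-10 would need Z-56 (Rx 7), but Z-56 never forms.
None of the 4 are reached.

0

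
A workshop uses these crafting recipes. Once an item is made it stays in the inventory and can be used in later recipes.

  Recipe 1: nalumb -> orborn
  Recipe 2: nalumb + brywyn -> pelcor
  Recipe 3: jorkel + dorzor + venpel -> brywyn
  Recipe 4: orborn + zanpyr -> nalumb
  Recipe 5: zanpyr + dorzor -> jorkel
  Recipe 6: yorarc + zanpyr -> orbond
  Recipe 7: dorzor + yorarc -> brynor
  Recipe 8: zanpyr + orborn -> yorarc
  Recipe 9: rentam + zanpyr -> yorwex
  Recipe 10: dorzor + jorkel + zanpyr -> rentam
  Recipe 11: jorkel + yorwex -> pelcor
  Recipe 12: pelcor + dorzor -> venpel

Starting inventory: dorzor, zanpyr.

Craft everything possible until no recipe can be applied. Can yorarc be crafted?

yorarc would need zanpyr and orborn (Recipe 8), but orborn is never obtained.

No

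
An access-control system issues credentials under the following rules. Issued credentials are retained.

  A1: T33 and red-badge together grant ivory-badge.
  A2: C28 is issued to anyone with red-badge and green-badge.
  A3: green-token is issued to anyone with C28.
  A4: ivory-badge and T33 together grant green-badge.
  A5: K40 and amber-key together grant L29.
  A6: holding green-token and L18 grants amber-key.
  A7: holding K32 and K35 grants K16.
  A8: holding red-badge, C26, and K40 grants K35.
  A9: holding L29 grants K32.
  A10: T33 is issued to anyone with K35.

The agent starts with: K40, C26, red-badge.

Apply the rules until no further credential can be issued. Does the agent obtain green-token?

Yes

Holding red-badge, C26, and K40 grants K35 (A8).
Holding K35 grants T33 (A10).
Holding T33 and red-badge grants ivory-badge (A1).
Holding ivory-badge and T33 grants green-badge (A4).
Holding red-badge and green-badge grants C28 (A2).
Holding C28 grants green-token (A3).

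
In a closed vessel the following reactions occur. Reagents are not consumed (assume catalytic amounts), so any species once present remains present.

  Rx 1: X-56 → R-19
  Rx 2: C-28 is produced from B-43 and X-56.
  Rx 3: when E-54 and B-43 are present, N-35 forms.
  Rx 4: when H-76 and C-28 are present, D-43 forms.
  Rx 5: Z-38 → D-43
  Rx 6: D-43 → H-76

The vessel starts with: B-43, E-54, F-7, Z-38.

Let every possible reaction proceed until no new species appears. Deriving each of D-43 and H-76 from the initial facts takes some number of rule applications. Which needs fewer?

D-43

D-43: Z-38 present → D-43 forms (Rx 5). [1 rule application]
H-76: Z-38 present → D-43 forms (Rx 5). D-43 present → H-76 forms (Rx 6). [2 rule applications]
D-43 needs fewer.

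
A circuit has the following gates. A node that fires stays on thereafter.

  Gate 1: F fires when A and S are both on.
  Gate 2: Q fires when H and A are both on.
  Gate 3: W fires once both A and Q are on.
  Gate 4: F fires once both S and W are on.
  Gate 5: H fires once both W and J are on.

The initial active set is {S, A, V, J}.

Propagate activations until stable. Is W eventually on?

W would need A and Q (Gate 3), but Q never turns on.

No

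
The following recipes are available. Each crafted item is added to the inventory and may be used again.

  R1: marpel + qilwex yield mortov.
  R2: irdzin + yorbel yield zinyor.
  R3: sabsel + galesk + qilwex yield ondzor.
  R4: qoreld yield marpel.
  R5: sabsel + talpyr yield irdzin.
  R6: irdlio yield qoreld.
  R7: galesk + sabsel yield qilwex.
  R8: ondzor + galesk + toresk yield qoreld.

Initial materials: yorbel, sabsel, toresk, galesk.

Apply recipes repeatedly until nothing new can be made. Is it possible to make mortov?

galesk + sabsel → qilwex (R7).
Using R3, sabsel, galesk, and qilwex make ondzor.
Using R8, ondzor, galesk, and toresk make qoreld.
qoreld → marpel (R4).
Using R1, marpel and qilwex make mortov.

Yes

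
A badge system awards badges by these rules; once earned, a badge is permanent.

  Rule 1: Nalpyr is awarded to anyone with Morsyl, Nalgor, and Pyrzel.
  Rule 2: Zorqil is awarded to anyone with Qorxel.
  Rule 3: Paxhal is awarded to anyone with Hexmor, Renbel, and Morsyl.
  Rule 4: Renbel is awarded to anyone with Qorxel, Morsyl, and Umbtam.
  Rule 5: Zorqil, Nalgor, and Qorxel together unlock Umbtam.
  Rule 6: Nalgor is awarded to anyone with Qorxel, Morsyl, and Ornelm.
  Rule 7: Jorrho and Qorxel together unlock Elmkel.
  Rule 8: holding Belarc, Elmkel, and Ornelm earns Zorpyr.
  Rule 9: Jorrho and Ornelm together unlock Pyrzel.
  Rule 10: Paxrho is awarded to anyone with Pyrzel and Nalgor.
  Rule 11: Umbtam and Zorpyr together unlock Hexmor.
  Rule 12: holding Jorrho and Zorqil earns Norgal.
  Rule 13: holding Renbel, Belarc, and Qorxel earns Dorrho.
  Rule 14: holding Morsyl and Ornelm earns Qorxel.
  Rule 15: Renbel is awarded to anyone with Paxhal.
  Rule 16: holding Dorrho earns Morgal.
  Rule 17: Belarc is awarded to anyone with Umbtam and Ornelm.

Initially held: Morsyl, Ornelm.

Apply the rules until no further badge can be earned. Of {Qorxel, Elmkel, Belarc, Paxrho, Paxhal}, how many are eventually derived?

2

With Morsyl and Ornelm, Qorxel is earned (Rule 14).
With Qorxel, Zorqil is earned (Rule 2).
With Qorxel, Morsyl, and Ornelm, Nalgor is earned (Rule 6).
With Zorqil, Nalgor, and Qorxel, Umbtam is earned (Rule 5).
With Umbtam and Ornelm, Belarc is earned (Rule 17).
Qorxel: reached.
Elmkel would need Jorrho and Qorxel (Rule 7), but Jorrho is never earned.
Belarc: reached.
Paxrho would need Pyrzel and Nalgor (Rule 10), but Pyrzel is never earned.
Paxhal would need Hexmor, Renbel, and Morsyl (Rule 3), but Hexmor is never earned.
Reached: Qorxel and Belarc — 2 of the 5.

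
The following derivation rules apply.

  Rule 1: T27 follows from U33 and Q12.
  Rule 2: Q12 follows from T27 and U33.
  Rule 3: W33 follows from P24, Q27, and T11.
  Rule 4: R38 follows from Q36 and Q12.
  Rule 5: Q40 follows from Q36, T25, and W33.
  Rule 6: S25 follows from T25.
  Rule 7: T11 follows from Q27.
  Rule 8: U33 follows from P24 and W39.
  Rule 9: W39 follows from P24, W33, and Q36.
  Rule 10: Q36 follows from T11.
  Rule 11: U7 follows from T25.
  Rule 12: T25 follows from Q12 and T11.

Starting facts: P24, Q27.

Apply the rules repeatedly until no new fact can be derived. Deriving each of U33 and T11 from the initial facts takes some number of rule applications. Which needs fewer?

T11

T11: From Q27, Rule 7 gives T11. [1 rule application]
U33: Q27 holds, so T11 follows (Rule 7). From P24, Q27, and T11, Rule 3 gives W33. T11 holds, so Q36 follows (Rule 10). From P24, W33, and Q36, Rule 9 gives W39. P24 and W39 hold, so U33 follows (Rule 8). [5 rule applications]
T11 needs fewer.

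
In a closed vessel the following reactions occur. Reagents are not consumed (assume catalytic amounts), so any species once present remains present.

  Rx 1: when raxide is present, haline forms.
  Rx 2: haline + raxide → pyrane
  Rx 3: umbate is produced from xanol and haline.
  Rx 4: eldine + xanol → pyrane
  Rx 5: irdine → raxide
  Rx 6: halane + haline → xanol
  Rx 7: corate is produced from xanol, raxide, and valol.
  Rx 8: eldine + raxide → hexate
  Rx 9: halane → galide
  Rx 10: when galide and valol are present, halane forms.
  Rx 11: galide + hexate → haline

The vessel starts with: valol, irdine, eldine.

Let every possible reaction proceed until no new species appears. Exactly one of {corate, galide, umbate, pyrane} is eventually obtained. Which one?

irdine present → raxide forms (Rx 5).
raxide present → haline forms (Rx 1).
haline and raxide present → pyrane forms (Rx 2).
corate would need xanol, raxide, and valol (Rx 7), but xanol never forms. umbate would need xanol and haline (Rx 3), but xanol never forms. galide would need halane (Rx 9), but halane never forms.

pyrane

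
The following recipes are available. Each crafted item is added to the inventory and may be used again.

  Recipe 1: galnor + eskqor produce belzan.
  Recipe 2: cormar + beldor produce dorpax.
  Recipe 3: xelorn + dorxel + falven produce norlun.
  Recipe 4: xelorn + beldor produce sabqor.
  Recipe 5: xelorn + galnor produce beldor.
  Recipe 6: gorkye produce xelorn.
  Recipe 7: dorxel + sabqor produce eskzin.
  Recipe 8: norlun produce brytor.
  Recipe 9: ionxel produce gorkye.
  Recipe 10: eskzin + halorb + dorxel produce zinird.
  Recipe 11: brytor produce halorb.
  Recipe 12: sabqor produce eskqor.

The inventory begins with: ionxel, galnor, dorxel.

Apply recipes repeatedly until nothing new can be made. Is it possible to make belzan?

Yes

ionxel → gorkye (Recipe 9).
gorkye → xelorn (Recipe 6).
xelorn + galnor → beldor (Recipe 5).
xelorn + beldor → sabqor (Recipe 4).
Using Recipe 12, sabqor makes eskqor.
Using Recipe 1, galnor and eskqor make belzan.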